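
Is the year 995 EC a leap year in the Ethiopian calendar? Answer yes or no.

yes

995 mod 4 = 3; in the Ethiopian calendar a year is leap when year mod 4 = 3, so it is a leap year.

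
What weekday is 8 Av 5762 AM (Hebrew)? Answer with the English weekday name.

This is JDN 2452473 (17 July 2002 Gregorian).
JDN 2452473 mod 7 = 2, and JDN 0 was a Monday, so this is a Wednesday.

Wednesday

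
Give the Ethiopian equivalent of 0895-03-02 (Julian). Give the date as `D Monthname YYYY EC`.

6 Megabit 887 EC

Julian Day Number of the source date = 2048017.
Converting JDN 2048017 to the Ethiopian calendar gives 6 Megabit 887 EC.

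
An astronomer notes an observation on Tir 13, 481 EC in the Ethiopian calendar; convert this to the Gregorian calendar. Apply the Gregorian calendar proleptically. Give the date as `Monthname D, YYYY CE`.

Both dates share Julian Day Number 1899673; in the Gregorian calendar that is 9 January 489 CE.

January 9, 489 CE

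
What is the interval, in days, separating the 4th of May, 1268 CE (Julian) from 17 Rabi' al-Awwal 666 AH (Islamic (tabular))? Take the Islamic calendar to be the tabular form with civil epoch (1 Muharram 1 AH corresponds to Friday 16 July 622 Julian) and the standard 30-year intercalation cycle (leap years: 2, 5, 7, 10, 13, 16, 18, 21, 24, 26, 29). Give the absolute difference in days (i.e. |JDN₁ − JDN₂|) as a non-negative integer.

JDN of the first date = 2184319.
JDN of the second date = 2184169.
|2184169 − 2184319| = 150.

150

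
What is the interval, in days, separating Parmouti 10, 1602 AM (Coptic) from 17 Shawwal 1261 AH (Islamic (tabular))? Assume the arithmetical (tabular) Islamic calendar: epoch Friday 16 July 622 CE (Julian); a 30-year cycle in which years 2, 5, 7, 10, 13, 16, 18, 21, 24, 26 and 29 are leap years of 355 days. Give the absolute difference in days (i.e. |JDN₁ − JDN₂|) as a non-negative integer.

14790

JDN of the first date = 2410014.
JDN of the second date = 2395224.
|2395224 − 2410014| = 14790.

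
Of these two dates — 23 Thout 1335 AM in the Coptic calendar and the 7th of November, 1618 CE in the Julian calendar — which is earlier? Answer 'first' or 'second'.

first

Converting both to JDN: 2312295 vs 2312343; the smaller is the first.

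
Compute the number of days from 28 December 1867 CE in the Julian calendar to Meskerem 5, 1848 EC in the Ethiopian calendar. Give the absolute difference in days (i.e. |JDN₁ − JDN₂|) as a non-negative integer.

JDN of the first date = 2403341.
JDN of the second date = 2398842.
|2398842 − 2403341| = 4499.

4499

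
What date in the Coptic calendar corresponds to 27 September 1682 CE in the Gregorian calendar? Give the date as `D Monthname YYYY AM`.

20 Thout 1399 AM

Both dates share Julian Day Number 2335668; in the Coptic calendar that is 20 Thout 1399 AM.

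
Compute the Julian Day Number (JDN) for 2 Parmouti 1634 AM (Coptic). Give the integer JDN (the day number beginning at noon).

2421694

Equivalently 10 April 1918 (Gregorian).
JDN 2400001 is 17 November 1858 CE (Gregorian), MJD 0; the target day is +21693 days from there, so JDN = 2421694.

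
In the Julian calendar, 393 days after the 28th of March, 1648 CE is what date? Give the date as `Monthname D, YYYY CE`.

JDN of the 28th of March, 1648 CE = 2323077.
2323077 + 393 = 2323470.
JDN 2323470 in the Julian calendar is April 25, 1649 CE.

April 25, 1649 CE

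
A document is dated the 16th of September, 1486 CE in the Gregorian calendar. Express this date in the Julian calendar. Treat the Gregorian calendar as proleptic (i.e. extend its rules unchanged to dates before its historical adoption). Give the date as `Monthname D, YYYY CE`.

September 7, 1486 CE

The Julian–Gregorian offset here is 9 days (Julian trailing).
16 September 1486 Gregorian − 9 days → 7 September 1486 Julian.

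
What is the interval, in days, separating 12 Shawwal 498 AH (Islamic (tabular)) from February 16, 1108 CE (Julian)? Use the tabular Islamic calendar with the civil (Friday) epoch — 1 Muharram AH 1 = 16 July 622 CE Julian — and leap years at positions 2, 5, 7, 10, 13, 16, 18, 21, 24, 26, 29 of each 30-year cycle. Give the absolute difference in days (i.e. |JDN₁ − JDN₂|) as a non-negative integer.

964

JDN of the first date = 2124837.
JDN of the second date = 2125801.
|2125801 − 2124837| = 964.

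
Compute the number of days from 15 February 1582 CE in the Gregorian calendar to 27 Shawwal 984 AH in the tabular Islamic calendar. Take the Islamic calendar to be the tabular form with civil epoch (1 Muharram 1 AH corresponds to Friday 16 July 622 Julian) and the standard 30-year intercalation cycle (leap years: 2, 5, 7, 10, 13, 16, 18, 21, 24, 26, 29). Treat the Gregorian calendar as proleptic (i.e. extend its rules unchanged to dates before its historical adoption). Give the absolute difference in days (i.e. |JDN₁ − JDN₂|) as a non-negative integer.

1845

First date → JDN 2298919; second date → JDN 2297074.
The interval is |2298919 − 2297074| = 1845 days.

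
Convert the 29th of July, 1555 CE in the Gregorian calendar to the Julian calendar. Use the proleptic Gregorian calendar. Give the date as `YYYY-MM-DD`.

At this point the Julian calendar is 10 days behind the Gregorian.
29 July 1555 Gregorian − 10 days → 19 July 1555 Julian.

1555-07-19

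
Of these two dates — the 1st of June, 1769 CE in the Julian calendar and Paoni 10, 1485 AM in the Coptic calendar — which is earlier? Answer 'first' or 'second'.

first

The two dates have Julian Day Numbers 2367337 and 2367340 respectively.
Since 2367337 < 2367340, the first date comes first.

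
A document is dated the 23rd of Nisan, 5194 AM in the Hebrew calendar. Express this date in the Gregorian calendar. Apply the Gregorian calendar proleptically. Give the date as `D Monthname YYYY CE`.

Julian Day Number of the source date = 2244918.
Converting JDN 2244918 to the Gregorian calendar gives 11 April 1434 CE.

11 April 1434 CE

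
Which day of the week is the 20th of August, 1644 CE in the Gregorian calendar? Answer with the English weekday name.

Since JDN mod 7 = 5 (0 = Monday), the day is Saturday.

Saturday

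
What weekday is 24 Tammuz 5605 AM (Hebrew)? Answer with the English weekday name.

Tuesday

Equivalently 29 July 1845 Gregorian, JDN 2395142.
2395142 ≡ 1 (mod 7); counting from Monday = 0 gives Tuesday.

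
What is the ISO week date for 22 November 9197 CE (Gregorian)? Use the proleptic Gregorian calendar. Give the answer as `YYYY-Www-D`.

9197-W47-6

The weekday is Saturday (ISO weekday 6).
That Saturday belongs to ISO week 47 of ISO year 9197.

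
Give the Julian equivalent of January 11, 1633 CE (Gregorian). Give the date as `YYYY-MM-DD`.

The Julian–Gregorian offset here is 10 days (Julian trailing).
11 January 1633 Gregorian − 10 days → 1 January 1633 Julian.

1633-01-01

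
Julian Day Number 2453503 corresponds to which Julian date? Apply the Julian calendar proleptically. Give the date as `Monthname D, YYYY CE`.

JDN 2453503 is 12 May 2005 in the Gregorian calendar.
In the Julian calendar that day is April 29, 2005 CE.

April 29, 2005 CE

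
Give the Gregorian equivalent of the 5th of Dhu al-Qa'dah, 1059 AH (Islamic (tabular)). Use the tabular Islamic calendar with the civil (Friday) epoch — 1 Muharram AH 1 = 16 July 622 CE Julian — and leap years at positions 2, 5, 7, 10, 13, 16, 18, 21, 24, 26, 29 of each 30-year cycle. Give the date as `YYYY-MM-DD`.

1649-11-10

Julian Day Number of the source date = 2323659.
Converting JDN 2323659 to the Gregorian calendar gives 10 November 1649 CE.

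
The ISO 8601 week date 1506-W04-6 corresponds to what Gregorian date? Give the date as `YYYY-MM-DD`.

ISO week 1 of 1506 is the week containing the first Thursday of 1506.
Week 4, day 6 (Saturday) lands on 1506-01-27.

1506-01-27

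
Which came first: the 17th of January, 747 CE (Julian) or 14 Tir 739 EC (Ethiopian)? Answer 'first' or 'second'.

second

Converting both to JDN: 1993916 vs 1993908; the smaller is the second.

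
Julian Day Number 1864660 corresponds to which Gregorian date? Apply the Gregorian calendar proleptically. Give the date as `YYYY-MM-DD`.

0393-03-01

JDN 2451545 is 1 Jan 2000; 1864660 is −586885 days from there.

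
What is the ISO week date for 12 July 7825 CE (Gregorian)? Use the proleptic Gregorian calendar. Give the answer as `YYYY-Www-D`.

7825-W28-2

The weekday is Tuesday (ISO weekday 2).
That Tuesday belongs to ISO week 28 of ISO year 7825.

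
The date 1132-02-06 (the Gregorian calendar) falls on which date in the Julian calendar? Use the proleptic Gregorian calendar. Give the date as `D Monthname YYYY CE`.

30 January 1132 CE

At this point the Julian calendar is 7 days behind the Gregorian.
6 February 1132 Gregorian − 7 days → 30 January 1132 Julian.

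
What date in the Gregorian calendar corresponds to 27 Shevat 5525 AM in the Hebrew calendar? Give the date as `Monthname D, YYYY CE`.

Julian Day Number of the source date = 2365762.
Converting JDN 2365762 to the Gregorian calendar gives 18 February 1765 CE.

February 18, 1765 CE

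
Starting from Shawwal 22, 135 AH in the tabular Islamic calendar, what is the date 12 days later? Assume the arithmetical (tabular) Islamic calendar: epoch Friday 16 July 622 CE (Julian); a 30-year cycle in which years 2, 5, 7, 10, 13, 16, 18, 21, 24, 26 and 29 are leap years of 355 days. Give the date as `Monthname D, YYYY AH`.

The starting date is JDN 1996212; 1996212 + 12 = 1996224.
JDN 1996224 corresponds to Dhu al-Qa'dah 5, 135 AH.

Dhu al-Qa'dah 5, 135 AH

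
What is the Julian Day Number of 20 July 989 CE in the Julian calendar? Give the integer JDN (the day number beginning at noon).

In the proleptic Gregorian calendar the same day is 25 July 989.
JDN 2299161 is 15 October 1582 CE (Gregorian); the target day is −216670 days from there, so JDN = 2082491.

2082491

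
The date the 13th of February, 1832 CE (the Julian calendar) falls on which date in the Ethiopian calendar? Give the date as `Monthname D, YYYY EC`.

Yekatit 18, 1824 EC

The source date corresponds to 25 February 1832 in the Gregorian calendar (JDN 2390239).
That day falls on 18 Yekatit 1824 EC in the Ethiopian calendar.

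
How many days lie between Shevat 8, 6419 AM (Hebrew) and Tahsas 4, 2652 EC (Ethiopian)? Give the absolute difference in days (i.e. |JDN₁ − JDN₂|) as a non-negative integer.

329

First date → JDN 2692263; second date → JDN 2692592.
The interval is |2692263 − 2692592| = 329 days.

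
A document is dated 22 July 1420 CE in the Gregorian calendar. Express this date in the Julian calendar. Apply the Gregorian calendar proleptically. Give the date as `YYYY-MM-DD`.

1420-07-13

For dates in this range the Gregorian date is 9 days ahead of the Julian.
22 July 1420 Gregorian − 9 days → 13 July 1420 Julian.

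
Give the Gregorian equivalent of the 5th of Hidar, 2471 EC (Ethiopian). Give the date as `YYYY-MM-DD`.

Julian Day Number of the source date = 2626452.
Converting JDN 2626452 to the Gregorian calendar gives 17 November 2478 CE.

2478-11-17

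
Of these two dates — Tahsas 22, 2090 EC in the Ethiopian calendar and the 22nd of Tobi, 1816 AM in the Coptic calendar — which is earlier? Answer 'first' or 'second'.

first

First date → JDN 2487339; second date → JDN 2488100.
JDN 2487339 < JDN 2488100, so the first date is earlier.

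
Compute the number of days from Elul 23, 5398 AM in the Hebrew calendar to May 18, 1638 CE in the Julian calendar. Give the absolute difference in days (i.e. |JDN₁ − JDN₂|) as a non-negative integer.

First date → JDN 2319572; second date → JDN 2319475.
The interval is |2319572 − 2319475| = 97 days.

97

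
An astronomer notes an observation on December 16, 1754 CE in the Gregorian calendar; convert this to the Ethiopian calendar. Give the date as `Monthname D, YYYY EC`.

Tahsas 9, 1747 EC

Both dates share Julian Day Number 2362045; in the Ethiopian calendar that is 9 Tahsas 1747 EC.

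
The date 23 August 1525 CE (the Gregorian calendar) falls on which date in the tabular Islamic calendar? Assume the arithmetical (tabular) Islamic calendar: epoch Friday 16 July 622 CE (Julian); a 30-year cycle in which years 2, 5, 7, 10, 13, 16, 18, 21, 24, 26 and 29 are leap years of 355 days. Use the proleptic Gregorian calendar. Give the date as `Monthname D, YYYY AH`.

Shawwal 23, 931 AH

Both dates share Julian Day Number 2278289; in the tabular Islamic calendar that is 23 Shawwal 931 AH.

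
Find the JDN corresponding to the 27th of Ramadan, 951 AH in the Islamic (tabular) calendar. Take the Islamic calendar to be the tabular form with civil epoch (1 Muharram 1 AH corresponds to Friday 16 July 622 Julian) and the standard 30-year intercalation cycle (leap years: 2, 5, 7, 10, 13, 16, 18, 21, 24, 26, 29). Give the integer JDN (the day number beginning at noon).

2285350

Equivalently 22 December 1544 (proleptic Gregorian).
JDN 2451545 is 1 January 2000 CE (Gregorian); the target day is −166195 days from there, so JDN = 2285350.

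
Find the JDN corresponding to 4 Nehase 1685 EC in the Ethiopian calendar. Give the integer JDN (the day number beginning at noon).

In the Gregorian calendar the same day is 7 August 1693.
JDN 2451545 is 1 January 2000 CE (Gregorian); the target day is −111910 days from there, so JDN = 2339635.

2339635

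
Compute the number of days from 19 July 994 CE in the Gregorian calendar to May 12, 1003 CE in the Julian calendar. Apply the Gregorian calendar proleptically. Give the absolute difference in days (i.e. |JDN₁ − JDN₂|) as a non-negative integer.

First date → JDN 2084311; second date → JDN 2087535.
The interval is |2084311 − 2087535| = 3224 days.

3224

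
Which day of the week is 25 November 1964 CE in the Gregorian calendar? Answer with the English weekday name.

Wednesday

2438725 ≡ 2 (mod 7); counting from Monday = 0 gives Wednesday.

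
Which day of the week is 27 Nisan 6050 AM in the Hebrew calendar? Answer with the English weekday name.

Thursday

Equivalently 8 May 2290 Gregorian, JDN 2557593.
JDN 2557593 mod 7 = 3, and JDN 0 was a Monday, so this is a Thursday.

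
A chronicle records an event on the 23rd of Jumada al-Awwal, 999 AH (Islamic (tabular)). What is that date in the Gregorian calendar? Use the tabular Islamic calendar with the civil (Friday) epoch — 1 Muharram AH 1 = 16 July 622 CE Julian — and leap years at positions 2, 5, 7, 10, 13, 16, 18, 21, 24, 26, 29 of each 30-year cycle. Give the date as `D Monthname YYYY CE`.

19 March 1591 CE

Julian Day Number of the source date = 2302238.
Converting JDN 2302238 to the Gregorian calendar gives 19 March 1591 CE.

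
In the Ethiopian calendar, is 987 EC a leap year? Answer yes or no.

987 mod 4 = 3; in the Ethiopian calendar a year is leap when year mod 4 = 3, so it is a leap year.

yes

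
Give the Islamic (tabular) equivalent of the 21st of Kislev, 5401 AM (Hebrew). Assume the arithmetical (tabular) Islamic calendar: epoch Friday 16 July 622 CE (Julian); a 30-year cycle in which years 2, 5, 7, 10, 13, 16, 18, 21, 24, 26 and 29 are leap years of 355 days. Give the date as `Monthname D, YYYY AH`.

The source date corresponds to 5 December 1640 in the Gregorian calendar (JDN 2320397).
That day falls on 20 Sha'ban 1050 AH in the tabular Islamic calendar.

Sha'ban 20, 1050 AH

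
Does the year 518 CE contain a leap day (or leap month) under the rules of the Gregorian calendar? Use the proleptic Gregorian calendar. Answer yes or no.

518 is not divisible by 4, so it is a common year.

no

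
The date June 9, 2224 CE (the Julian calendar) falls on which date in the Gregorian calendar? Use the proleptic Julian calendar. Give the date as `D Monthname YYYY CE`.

At this point the Julian calendar is 15 days behind the Gregorian.
9 June 2224 Julian + 15 days → 24 June 2224 Gregorian.

24 June 2224 CE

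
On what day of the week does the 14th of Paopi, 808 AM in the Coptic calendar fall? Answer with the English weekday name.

Equivalently 18 October 1091 Gregorian, JDN 2119830.
2119830 ≡ 6 (mod 7); counting from Monday = 0 gives Sunday.

Sunday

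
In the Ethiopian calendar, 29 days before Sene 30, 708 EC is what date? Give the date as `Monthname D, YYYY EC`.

Sene 1, 708 EC

Counting 29 days back from JDN 1982752 reaches JDN 1982723, which is Sene 1, 708 EC.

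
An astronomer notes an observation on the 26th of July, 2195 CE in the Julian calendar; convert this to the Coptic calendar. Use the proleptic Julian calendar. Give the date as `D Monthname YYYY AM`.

2 Mesori 1911 AM

The source date corresponds to 9 August 2195 in the Gregorian calendar (JDN 2522988).
That day falls on 2 Mesori 1911 AM in the Coptic calendar.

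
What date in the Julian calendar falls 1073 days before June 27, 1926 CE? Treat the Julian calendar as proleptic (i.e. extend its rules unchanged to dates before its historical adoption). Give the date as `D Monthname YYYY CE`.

20 July 1923 CE

The starting date is JDN 2424707; 2424707 − 1073 = 2423634.
JDN 2423634 corresponds to 20 July 1923 CE.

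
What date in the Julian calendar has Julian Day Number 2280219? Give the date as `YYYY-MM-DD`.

1530-11-25

JDN 2280219 is 5 December 1530 in the proleptic Gregorian calendar.
In the Julian calendar that day is 1530-11-25.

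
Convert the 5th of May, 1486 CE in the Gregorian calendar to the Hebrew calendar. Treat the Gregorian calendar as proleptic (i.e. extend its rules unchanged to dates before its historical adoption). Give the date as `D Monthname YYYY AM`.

Both dates share Julian Day Number 2263935; in the Hebrew calendar that is 21 Iyar 5246 AM.

21 Iyar 5246 AM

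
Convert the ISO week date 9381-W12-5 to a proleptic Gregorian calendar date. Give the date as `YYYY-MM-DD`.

ISO week 1 of 9381 is the week containing the first Thursday of 9381.
Week 12, day 5 (Friday) lands on 9381-03-23.

9381-03-23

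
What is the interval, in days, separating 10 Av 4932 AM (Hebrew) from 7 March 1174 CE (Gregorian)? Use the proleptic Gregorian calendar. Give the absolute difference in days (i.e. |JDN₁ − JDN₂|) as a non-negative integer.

JDN of the first date = 2149345.
JDN of the second date = 2149920.
|2149920 − 2149345| = 575.

575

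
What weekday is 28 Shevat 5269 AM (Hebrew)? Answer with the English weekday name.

Equivalently 29 January 1509 Gregorian, JDN 2272239.
2272239 ≡ 4 (mod 7); counting from Monday = 0 gives Friday.

Friday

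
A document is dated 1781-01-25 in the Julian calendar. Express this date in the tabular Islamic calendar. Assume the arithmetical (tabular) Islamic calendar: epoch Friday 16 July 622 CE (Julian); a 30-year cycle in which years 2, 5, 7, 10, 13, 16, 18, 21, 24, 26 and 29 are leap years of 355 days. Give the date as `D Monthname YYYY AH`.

10 Safar 1195 AH

Julian Day Number of the source date = 2371593.
Converting JDN 2371593 to the tabular Islamic calendar gives 10 Safar 1195 AH.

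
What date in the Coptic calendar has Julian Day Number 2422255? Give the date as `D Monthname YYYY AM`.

The Gregorian equivalent of JDN 2422255 is 23 October 1919.
In the Coptic calendar that day is 12 Paopi 1636 AM.

12 Paopi 1636 AM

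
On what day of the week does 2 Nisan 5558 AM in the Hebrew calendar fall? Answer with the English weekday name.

Equivalently 19 March 1798 Gregorian, JDN 2377844.
JDN 2377844 mod 7 = 0, and JDN 0 was a Monday, so this is a Monday.

Monday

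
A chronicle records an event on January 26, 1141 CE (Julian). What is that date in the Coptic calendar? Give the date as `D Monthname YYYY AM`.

1 Meshir 857 AM

The source date corresponds to 2 February 1141 in the proleptic Gregorian calendar (JDN 2137834).
That day falls on 1 Meshir 857 AM in the Coptic calendar.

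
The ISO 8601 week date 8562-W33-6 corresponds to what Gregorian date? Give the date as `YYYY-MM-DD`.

8562-08-21

ISO week 1 of 8562 is the week containing the first Thursday of 8562.
Week 33, day 6 (Saturday) lands on 8562-08-21.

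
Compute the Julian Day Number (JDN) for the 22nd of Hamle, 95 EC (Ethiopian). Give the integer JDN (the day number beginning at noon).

1758875

Equivalently 15 July 103 (proleptic Gregorian).
JDN 2400001 is 17 November 1858 CE (Gregorian), MJD 0; the target day is −641126 days from there, so JDN = 1758875.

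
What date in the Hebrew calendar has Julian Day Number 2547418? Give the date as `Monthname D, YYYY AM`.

Tammuz 11, 6022 AM

JDN 2547418 is 29 June 2262 in the Gregorian calendar.
In the Hebrew calendar that day is Tammuz 11, 6022 AM.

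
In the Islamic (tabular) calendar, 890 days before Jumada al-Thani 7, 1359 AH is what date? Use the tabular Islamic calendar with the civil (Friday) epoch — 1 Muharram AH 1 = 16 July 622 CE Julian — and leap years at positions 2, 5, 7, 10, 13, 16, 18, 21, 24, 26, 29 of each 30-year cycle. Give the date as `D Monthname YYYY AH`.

JDN of Jumada al-Thani 7, 1359 AH = 2429824.
2429824 − 890 = 2428934.
JDN 2428934 in the tabular Islamic calendar is 3 Dhu al-Hijjah 1356 AH.

3 Dhu al-Hijjah 1356 AH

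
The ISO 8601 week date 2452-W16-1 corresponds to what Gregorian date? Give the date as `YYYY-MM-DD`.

2452-04-15

ISO week 1 of 2452 is the week containing the first Thursday of 2452.
Week 16, day 1 (Monday) lands on 2452-04-15.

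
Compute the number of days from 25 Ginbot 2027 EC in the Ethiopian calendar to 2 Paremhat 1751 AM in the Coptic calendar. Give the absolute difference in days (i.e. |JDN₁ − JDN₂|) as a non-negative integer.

83

First date → JDN 2464481; second date → JDN 2464398.
The interval is |2464481 − 2464398| = 83 days.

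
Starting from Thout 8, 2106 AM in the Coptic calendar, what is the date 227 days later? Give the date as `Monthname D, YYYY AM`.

Parmouti 25, 2106 AM

JDN of Thout 8, 2106 AM = 2593888.
2593888 + 227 = 2594115.
JDN 2594115 in the Coptic calendar is Parmouti 25, 2106 AM.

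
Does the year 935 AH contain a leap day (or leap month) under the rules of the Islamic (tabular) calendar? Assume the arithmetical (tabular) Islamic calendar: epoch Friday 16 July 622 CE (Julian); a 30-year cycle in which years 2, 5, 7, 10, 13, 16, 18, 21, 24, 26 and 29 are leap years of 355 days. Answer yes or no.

yes

Year 935 AH is year 5 of its 30-year cycle; leap positions are 2, 5, 7, 10, 13, 16, 18, 21, 24, 26, 29, so it is a leap year (355 days).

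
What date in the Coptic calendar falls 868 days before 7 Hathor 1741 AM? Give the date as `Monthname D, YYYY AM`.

JDN of 7 Hathor 1741 AM = 2460631.
2460631 − 868 = 2459763.
JDN 2459763 in the Coptic calendar is Paoni 25, 1738 AM.

Paoni 25, 1738 AM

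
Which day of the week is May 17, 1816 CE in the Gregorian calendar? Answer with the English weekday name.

Friday

Since JDN mod 7 = 4 (0 = Monday), the day is Friday.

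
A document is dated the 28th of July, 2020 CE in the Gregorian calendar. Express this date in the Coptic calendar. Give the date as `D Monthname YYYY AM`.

21 Epip 1736 AM

Both dates share Julian Day Number 2459059; in the Coptic calendar that is 21 Epip 1736 AM.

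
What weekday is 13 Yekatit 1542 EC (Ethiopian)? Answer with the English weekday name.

This is JDN 2287233 (17 February 1550 Gregorian).
JDN 2287233 mod 7 = 4, and JDN 0 was a Monday, so this is a Friday.

Friday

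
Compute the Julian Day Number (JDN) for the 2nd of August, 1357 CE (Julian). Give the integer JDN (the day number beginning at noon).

In the proleptic Gregorian calendar the same day is 10 August 1357.
JDN 2400001 is 17 November 1858 CE (Gregorian), MJD 0; the target day is −183085 days from there, so JDN = 2216916.

2216916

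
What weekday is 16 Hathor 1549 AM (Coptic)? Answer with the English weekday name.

This is JDN 2390512 (24 November 1832 Gregorian).
2390512 ≡ 5 (mod 7); counting from Monday = 0 gives Saturday.

Saturday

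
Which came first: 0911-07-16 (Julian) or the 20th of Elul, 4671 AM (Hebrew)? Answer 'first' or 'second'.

The two dates have Julian Day Numbers 2053997 and 2054029 respectively.
Since 2053997 < 2054029, the first date comes first.

first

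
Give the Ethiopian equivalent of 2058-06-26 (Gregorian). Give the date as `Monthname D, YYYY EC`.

Sene 19, 2050 EC

Julian Day Number of the source date = 2472906.
Converting JDN 2472906 to the Ethiopian calendar gives 19 Sene 2050 EC.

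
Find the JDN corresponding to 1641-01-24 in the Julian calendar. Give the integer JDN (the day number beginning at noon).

Equivalently 3 February 1641 (Gregorian).
JDN 2299161 is 15 October 1582 CE (Gregorian); the target day is +21296 days from there, so JDN = 2320457.

2320457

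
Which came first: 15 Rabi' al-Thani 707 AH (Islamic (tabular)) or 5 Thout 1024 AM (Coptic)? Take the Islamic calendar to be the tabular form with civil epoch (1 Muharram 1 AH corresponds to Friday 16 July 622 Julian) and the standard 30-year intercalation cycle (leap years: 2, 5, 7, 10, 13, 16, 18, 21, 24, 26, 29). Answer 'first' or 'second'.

second

Converting both to JDN: 2198726 vs 2198685; the smaller is the second.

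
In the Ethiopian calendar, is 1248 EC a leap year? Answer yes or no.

no

1248 mod 4 = 0; in the Ethiopian calendar a year is leap when year mod 4 = 3, so it is a common year.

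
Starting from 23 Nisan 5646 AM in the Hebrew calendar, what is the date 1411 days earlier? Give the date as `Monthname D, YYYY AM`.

Sivan 30, 5642 AM

JDN of 23 Nisan 5646 AM = 2410025.
2410025 − 1411 = 2408614.
JDN 2408614 in the Hebrew calendar is Sivan 30, 5642 AM.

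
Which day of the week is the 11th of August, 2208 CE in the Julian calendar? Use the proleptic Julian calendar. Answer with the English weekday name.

Friday

In the Gregorian calendar this is 26 August 2208 (JDN 2527753).
JDN 2527753 mod 7 = 4, and JDN 0 was a Monday, so this is a Friday.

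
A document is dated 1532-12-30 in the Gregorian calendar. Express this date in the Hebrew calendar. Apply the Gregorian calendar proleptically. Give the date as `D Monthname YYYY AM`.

22 Tevet 5293 AM

Julian Day Number of the source date = 2280975.
Converting JDN 2280975 to the Hebrew calendar gives 22 Tevet 5293 AM.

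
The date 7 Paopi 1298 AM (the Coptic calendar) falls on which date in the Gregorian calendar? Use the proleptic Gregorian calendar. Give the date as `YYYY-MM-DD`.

Both dates share Julian Day Number 2298795; in the Gregorian calendar that is 14 October 1581 CE.

1581-10-14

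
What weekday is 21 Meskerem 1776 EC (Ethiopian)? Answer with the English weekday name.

This is JDN 2372560 (30 September 1783 Gregorian).
2372560 ≡ 1 (mod 7); counting from Monday = 0 gives Tuesday.

Tuesday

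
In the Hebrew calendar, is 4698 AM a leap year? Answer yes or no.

Hebrew year 4698 is year 5 of its 19-year Metonic cycle; leap years are at positions 3, 6, 8, 11, 14, 17, 19, so it is a common year (12 months).

no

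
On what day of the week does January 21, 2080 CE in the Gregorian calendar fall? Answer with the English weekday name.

2480785 ≡ 6 (mod 7); counting from Monday = 0 gives Sunday.

Sunday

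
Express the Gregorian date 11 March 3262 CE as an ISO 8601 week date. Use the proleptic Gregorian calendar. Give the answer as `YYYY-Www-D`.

The weekday is Saturday (ISO weekday 6).
That Saturday belongs to ISO week 10 of ISO year 3262.

3262-W10-6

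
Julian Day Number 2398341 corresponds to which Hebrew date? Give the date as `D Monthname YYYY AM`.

The Gregorian equivalent of JDN 2398341 is 2 May 1854.
In the Hebrew calendar that day is 4 Iyar 5614 AM.

4 Iyar 5614 AM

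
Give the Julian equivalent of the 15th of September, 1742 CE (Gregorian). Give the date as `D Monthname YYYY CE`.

4 September 1742 CE

At this point the Julian calendar is 11 days behind the Gregorian.
15 September 1742 Gregorian − 11 days → 4 September 1742 Julian.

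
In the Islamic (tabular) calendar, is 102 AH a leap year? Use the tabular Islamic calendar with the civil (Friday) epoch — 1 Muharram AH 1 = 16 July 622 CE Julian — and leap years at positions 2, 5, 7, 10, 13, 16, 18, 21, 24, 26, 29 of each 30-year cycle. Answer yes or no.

Year 102 AH is year 12 of its 30-year cycle; leap positions are 2, 5, 7, 10, 13, 16, 18, 21, 24, 26, 29, so it is a common year (354 days).

no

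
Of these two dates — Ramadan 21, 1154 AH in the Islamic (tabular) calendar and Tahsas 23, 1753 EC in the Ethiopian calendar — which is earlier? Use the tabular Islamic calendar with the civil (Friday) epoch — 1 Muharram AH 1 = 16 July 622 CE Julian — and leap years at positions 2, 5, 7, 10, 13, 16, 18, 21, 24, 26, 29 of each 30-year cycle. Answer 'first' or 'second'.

first

The two dates have Julian Day Numbers 2357281 and 2364251 respectively.
Since 2357281 < 2364251, the first date comes first.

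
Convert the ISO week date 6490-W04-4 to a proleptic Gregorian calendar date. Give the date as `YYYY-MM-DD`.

ISO week 1 of 6490 is the week containing the first Thursday of 6490.
Week 4, day 4 (Thursday) lands on 6490-01-26.

6490-01-26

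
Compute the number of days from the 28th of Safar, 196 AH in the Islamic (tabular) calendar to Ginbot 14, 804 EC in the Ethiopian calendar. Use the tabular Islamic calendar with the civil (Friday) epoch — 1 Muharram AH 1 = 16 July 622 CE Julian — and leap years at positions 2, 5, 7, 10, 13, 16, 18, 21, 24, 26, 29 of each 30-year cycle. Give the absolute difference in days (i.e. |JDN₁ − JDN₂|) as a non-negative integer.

First date → JDN 2017598; second date → JDN 2017770.
The interval is |2017598 − 2017770| = 172 days.

172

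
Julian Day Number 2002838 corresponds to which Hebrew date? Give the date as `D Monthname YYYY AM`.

JDN 2002838 is 26 June 771 in the proleptic Gregorian calendar.
In the Hebrew calendar that day is 5 Tammuz 4531 AM.

5 Tammuz 4531 AM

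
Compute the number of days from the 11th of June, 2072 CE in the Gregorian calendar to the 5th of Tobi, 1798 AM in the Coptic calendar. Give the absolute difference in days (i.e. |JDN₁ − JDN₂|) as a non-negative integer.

JDN of the first date = 2478005.
JDN of the second date = 2481508.
|2481508 − 2478005| = 3503.

3503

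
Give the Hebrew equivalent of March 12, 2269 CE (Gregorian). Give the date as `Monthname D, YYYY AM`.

Adar II 8, 6029 AM

Both dates share Julian Day Number 2549866; in the Hebrew calendar that is 8 Adar II 6029 AM.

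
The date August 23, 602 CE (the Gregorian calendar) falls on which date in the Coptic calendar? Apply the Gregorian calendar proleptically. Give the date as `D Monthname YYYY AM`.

Both dates share Julian Day Number 1941170; in the Coptic calendar that is 27 Mesori 318 AM.

27 Mesori 318 AM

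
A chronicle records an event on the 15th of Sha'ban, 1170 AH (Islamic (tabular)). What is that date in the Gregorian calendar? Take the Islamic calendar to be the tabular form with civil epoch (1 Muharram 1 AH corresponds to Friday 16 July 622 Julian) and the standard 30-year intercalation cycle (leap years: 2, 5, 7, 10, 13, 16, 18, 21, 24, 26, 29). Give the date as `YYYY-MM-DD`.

Julian Day Number of the source date = 2362916.
Converting JDN 2362916 to the Gregorian calendar gives 5 May 1757 CE.

1757-05-05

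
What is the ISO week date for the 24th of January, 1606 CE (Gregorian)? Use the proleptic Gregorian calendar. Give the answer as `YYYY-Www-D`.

1606-W04-2

The weekday is Tuesday (ISO weekday 2).
That Tuesday belongs to ISO week 4 of ISO year 1606.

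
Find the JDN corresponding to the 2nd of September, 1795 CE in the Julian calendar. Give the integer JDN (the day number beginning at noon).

2376926

Equivalently 13 September 1795 (Gregorian).
JDN 2451545 is 1 January 2000 CE (Gregorian); the target day is −74619 days from there, so JDN = 2376926.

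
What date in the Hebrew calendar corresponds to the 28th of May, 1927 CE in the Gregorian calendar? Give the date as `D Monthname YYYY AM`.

26 Iyar 5687 AM

Julian Day Number of the source date = 2425029.
Converting JDN 2425029 to the Hebrew calendar gives 26 Iyar 5687 AM.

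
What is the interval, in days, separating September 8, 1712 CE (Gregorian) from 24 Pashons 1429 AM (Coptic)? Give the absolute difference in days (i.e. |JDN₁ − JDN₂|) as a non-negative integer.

JDN of the first date = 2346606.
JDN of the second date = 2346870.
|2346870 − 2346606| = 264.

264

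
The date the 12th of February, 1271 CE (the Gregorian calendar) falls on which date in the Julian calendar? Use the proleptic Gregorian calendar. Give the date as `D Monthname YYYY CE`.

The Julian–Gregorian offset here is 7 days (Julian trailing).
12 February 1271 Gregorian − 7 days → 5 February 1271 Julian.

5 February 1271 CE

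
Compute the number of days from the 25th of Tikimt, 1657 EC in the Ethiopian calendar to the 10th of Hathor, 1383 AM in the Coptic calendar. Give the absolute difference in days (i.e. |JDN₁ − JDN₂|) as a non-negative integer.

745

JDN of the first date = 2329129.
JDN of the second date = 2329874.
|2329874 − 2329129| = 745.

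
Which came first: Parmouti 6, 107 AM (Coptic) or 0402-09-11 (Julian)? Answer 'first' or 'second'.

Converting both to JDN: 1863961 vs 1868142; the smaller is the first.

first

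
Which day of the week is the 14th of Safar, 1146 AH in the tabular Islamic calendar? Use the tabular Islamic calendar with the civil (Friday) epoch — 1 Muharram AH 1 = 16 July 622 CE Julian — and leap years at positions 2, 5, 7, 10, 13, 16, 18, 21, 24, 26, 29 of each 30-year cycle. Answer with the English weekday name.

Equivalently 27 July 1733 Gregorian, JDN 2354233.
JDN 2354233 mod 7 = 0, and JDN 0 was a Monday, so this is a Monday.

Monday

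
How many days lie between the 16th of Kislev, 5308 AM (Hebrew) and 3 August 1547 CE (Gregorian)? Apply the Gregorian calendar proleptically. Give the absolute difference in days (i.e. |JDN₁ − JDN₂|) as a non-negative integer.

JDN of the first date = 2286431.
JDN of the second date = 2286304.
|2286304 − 2286431| = 127.

127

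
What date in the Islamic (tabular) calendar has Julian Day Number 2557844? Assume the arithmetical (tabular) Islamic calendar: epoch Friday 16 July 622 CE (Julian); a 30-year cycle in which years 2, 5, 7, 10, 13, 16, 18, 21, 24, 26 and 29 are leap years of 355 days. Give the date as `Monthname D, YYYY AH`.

JDN 2557844 is 14 January 2291 in the Gregorian calendar.
In the tabular Islamic calendar that day is Ramadan 13, 1720 AH.

Ramadan 13, 1720 AH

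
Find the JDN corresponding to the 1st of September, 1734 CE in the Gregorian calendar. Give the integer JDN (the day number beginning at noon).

2354634

JDN 2451545 is 1 January 2000 CE (Gregorian); the target day is −96911 days from there, so JDN = 2354634.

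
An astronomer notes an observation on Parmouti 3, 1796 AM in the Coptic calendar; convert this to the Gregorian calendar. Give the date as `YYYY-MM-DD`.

Julian Day Number of the source date = 2480866.
Converting JDN 2480866 to the Gregorian calendar gives 11 April 2080 CE.

2080-04-11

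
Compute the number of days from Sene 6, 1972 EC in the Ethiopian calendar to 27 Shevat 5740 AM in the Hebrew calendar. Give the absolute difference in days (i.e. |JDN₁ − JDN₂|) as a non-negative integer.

120

First date → JDN 2444404; second date → JDN 2444284.
The interval is |2444404 − 2444284| = 120 days.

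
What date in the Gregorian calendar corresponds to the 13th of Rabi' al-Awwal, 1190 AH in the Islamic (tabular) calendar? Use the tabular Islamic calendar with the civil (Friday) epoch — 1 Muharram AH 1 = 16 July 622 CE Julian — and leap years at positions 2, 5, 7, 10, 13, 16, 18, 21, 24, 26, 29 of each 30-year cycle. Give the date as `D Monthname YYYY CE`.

2 May 1776 CE

Julian Day Number of the source date = 2369853.
Converting JDN 2369853 to the Gregorian calendar gives 2 May 1776 CE.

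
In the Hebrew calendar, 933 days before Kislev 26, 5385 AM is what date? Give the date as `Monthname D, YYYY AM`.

JDN of Kislev 26, 5385 AM = 2314555.
2314555 − 933 = 2313622.
JDN 2313622 in the Hebrew calendar is Sivan 10, 5382 AM.

Sivan 10, 5382 AM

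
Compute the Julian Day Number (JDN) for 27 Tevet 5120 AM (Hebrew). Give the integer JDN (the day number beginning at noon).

In the proleptic Gregorian calendar the same day is 25 January 1360.
JDN 2299161 is 15 October 1582 CE (Gregorian); the target day is −81347 days from there, so JDN = 2217814.

2217814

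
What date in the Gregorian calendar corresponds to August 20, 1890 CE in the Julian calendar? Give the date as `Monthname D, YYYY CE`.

September 1, 1890 CE

The Julian–Gregorian offset here is 12 days (Julian trailing).
20 August 1890 Julian + 12 days → 1 September 1890 Gregorian.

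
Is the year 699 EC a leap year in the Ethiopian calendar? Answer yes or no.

yes

699 mod 4 = 3; in the Ethiopian calendar a year is leap when year mod 4 = 3, so it is a leap year.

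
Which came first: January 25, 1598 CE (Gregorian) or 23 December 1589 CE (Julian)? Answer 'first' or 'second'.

second

Converting both to JDN: 2304742 vs 2301797; the smaller is the second.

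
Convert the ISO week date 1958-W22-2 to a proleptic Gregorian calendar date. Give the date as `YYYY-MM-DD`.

1958-05-27

ISO week 1 of 1958 is the week containing the first Thursday of 1958.
Week 22, day 2 (Tuesday) lands on 1958-05-27.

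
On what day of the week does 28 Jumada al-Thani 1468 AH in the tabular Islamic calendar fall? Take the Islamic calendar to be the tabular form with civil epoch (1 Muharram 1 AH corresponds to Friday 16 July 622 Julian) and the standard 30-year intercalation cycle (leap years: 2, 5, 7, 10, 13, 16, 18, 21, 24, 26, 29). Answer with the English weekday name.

Saturday

This is JDN 2468471 (5 May 2046 Gregorian).
Since JDN mod 7 = 5 (0 = Monday), the day is Saturday.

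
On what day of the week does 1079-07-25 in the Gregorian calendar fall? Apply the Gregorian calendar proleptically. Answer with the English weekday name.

JDN 2115362 mod 7 = 4, and JDN 0 was a Monday, so this is a Friday.

Friday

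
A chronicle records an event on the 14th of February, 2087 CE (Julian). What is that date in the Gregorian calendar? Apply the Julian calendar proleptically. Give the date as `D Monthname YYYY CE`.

The Julian–Gregorian offset here is 13 days (Julian trailing).
14 February 2087 Julian + 13 days → 27 February 2087 Gregorian.

27 February 2087 CE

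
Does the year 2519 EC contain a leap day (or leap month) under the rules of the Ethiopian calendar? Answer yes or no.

yes

2519 mod 4 = 3; in the Ethiopian calendar a year is leap when year mod 4 = 3, so it is a leap year.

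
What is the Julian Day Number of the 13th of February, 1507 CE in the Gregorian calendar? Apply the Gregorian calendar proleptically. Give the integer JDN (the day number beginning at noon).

JDN 2451545 is 1 January 2000 CE (Gregorian); the target day is −180022 days from there, so JDN = 2271523.

2271523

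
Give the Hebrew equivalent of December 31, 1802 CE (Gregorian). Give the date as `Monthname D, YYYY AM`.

Both dates share Julian Day Number 2379591; in the Hebrew calendar that is 6 Tevet 5563 AM.

Tevet 6, 5563 AM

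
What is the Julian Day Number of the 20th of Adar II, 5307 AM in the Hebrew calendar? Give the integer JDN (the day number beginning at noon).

In the proleptic Gregorian calendar the same day is 22 March 1547.
JDN 2400001 is 17 November 1858 CE (Gregorian), MJD 0; the target day is −113831 days from there, so JDN = 2286170.

2286170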